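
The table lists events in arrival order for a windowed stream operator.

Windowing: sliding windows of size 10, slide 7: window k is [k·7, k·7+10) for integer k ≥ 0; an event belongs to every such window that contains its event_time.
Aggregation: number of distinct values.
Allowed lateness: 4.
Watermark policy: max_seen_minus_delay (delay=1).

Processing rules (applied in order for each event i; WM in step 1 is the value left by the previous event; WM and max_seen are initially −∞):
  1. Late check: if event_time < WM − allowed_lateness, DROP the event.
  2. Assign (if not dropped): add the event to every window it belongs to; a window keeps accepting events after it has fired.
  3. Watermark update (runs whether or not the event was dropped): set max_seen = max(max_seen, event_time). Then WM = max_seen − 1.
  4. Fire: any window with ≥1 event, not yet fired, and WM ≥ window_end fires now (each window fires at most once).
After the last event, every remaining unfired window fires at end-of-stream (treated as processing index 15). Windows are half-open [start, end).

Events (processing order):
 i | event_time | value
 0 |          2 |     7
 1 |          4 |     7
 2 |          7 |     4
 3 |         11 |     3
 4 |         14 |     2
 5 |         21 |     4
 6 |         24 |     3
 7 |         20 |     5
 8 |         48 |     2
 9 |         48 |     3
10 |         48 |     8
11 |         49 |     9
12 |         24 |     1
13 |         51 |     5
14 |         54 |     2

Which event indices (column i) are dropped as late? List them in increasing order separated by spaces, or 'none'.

12

i=0 t=2 v=7: → [0,10); WM=1
i=1 t=4 v=7: → [0,10); WM=3
i=2 t=7 v=4: → [7,17),[0,10); WM=6
i=3 t=11 v=3: → [7,17); WM=10; [0,10) fires=2
i=4 t=14 v=2: → [14,24),[7,17); WM=13
i=5 t=21 v=4: → [21,31),[14,24); WM=20; [7,17) fires=3
i=6 t=24 v=3: → [21,31); WM=23
i=7 t=20 v=5: → [14,24); WM=23
i=8 t=48 v=2: → [42,52); WM=47; [14,24) fires=3 [21,31) fires=2
i=9 t=48 v=3: → [42,52); WM=47
i=10 t=48 v=8: → [42,52); WM=47
i=11 t=49 v=9: → [49,59),[42,52); WM=48
i=12 t=24 v=1: DROP (t<48-4); WM=48
i=13 t=51 v=5: → [49,59),[42,52); WM=50
i=14 t=54 v=2: → [49,59); WM=53; [42,52) fires=5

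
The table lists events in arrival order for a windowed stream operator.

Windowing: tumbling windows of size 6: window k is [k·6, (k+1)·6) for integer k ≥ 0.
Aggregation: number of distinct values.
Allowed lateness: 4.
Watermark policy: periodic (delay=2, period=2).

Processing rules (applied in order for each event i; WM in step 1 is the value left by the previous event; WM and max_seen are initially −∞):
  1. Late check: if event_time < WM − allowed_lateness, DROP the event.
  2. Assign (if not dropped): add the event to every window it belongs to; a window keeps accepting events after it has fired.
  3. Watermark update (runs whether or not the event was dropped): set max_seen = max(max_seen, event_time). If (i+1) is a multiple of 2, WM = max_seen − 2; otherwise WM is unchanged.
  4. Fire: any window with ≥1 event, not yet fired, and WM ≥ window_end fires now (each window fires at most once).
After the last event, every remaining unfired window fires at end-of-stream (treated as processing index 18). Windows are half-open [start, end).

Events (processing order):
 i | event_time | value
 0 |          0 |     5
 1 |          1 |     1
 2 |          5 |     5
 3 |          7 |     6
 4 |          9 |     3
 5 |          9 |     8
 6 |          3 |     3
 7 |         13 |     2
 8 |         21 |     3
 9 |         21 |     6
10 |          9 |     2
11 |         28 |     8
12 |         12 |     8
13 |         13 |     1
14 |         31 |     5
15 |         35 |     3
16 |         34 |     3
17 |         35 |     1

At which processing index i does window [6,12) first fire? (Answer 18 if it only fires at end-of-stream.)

i=0 t=0 v=5: → [0,6); WM=−∞
i=1 t=1 v=1: → [0,6); WM=-1
i=2 t=5 v=5: → [0,6); WM=-1
i=3 t=7 v=6: → [6,12); WM=5
i=4 t=9 v=3: → [6,12); WM=5
i=5 t=9 v=8: → [6,12); WM=7; [0,6) fires=2
i=6 t=3 v=3: → [0,6); WM=7
i=7 t=13 v=2: → [12,18); WM=11
i=8 t=21 v=3: → [18,24); WM=11
i=9 t=21 v=6: → [18,24); WM=19; [6,12) fires=3 [12,18) fires=1
i=10 t=9 v=2: DROP (t<19-4); WM=19
i=11 t=28 v=8: → [24,30); WM=26; [18,24) fires=2
i=12 t=12 v=8: DROP (t<26-4); WM=26
i=13 t=13 v=1: DROP (t<26-4); WM=26
i=14 t=31 v=5: → [30,36); WM=26
i=15 t=35 v=3: → [30,36); WM=33; [24,30) fires=1
i=16 t=34 v=3: → [30,36); WM=33
i=17 t=35 v=1: → [30,36); WM=33

9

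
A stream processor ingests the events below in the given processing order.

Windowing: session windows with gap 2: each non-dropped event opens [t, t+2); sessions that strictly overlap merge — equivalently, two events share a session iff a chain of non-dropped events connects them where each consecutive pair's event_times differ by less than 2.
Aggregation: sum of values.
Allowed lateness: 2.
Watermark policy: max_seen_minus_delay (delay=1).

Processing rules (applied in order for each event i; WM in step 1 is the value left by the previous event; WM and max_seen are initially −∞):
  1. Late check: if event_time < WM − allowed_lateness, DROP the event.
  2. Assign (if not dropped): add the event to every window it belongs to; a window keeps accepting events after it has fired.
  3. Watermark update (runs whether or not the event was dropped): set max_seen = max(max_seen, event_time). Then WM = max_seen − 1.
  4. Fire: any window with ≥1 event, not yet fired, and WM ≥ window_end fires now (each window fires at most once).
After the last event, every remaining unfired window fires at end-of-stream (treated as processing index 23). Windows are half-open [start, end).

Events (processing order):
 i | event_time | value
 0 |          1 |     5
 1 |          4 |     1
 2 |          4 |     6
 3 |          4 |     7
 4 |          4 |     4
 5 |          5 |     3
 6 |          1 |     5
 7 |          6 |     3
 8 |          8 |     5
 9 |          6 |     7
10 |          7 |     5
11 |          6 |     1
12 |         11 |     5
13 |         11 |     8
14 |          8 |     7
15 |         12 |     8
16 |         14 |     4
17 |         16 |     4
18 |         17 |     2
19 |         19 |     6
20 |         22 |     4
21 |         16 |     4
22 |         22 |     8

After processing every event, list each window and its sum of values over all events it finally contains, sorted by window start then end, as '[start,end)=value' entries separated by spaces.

i=0 t=1 v=5: → [1,3); WM=0
i=1 t=4 v=1: → [4,6); WM=3
i=2 t=4 v=6: → [4,6); WM=3
i=3 t=4 v=7: → [4,6); WM=3
i=4 t=4 v=4: → [4,6); WM=3
i=5 t=5 v=3: → [4,7); WM=4
i=6 t=1 v=5: DROP (t<4-2); WM=4
i=7 t=6 v=3: → [4,8); WM=5
i=8 t=8 v=5: → [8,10); WM=7
i=9 t=6 v=7: → [4,8); WM=7
i=10 t=7 v=5: → [4,10); WM=7
i=11 t=6 v=1: → [4,10); WM=7
i=12 t=11 v=5: → [11,13); WM=10
i=13 t=11 v=8: → [11,13); WM=10
i=14 t=8 v=7: → [4,10); WM=10
i=15 t=12 v=8: → [11,14); WM=11
i=16 t=14 v=4: → [14,16); WM=13
i=17 t=16 v=4: → [16,18); WM=15
i=18 t=17 v=2: → [16,19); WM=16
i=19 t=19 v=6: → [19,21); WM=18
i=20 t=22 v=4: → [22,24); WM=21
i=21 t=16 v=4: DROP (t<21-2); WM=21
i=22 t=22 v=8: → [22,24); WM=21

[1,3)=5 [4,10)=49 [11,14)=21 [14,16)=4 [16,19)=6 [19,21)=6 [22,24)=12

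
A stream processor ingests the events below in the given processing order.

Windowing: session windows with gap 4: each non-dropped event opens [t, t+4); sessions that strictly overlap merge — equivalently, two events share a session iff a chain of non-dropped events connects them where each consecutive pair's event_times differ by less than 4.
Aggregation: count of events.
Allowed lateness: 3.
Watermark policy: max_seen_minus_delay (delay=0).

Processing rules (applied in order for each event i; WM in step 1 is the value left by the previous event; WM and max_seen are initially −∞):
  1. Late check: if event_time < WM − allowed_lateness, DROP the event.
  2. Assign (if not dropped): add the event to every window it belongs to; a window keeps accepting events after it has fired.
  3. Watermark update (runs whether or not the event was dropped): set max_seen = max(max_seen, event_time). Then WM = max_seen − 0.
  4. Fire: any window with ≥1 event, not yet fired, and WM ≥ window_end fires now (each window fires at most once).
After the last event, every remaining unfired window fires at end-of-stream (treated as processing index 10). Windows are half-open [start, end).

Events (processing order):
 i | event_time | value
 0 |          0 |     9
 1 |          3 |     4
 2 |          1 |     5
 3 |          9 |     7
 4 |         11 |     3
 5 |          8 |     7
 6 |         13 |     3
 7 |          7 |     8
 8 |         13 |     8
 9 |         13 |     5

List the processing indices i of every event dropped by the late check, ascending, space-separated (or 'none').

i=0 t=0 v=9: → [0,4); WM=0
i=1 t=3 v=4: → [0,7); WM=3
i=2 t=1 v=5: → [0,7); WM=3
i=3 t=9 v=7: → [9,13); WM=9
i=4 t=11 v=3: → [9,15); WM=11
i=5 t=8 v=7: → [8,15); WM=11
i=6 t=13 v=3: → [8,17); WM=13
i=7 t=7 v=8: DROP (t<13-3); WM=13
i=8 t=13 v=8: → [8,17); WM=13
i=9 t=13 v=5: → [8,17); WM=13

7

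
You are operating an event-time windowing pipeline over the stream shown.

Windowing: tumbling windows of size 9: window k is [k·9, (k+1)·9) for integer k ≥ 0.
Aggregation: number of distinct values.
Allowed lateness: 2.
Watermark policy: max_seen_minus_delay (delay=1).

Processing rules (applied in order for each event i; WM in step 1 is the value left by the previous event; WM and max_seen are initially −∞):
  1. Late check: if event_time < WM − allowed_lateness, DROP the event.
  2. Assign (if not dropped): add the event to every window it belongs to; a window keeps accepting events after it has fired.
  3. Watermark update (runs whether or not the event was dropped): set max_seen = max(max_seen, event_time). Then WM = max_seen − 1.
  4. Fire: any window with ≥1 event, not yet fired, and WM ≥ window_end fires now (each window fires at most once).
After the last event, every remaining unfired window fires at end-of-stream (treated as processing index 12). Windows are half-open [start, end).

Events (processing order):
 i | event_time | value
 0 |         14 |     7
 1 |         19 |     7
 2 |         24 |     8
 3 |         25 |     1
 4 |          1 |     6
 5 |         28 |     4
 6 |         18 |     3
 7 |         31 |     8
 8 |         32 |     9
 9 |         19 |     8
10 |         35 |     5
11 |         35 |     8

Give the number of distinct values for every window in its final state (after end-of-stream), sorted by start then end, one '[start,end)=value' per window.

[9,18)=1 [18,27)=3 [27,36)=4

i=0 t=14 v=7: → [9,18); WM=13
i=1 t=19 v=7: → [18,27); WM=18; [9,18) fires=1
i=2 t=24 v=8: → [18,27); WM=23
i=3 t=25 v=1: → [18,27); WM=24
i=4 t=1 v=6: DROP (t<24-2); WM=24
i=5 t=28 v=4: → [27,36); WM=27; [18,27) fires=3
i=6 t=18 v=3: DROP (t<27-2); WM=27
i=7 t=31 v=8: → [27,36); WM=30
i=8 t=32 v=9: → [27,36); WM=31
i=9 t=19 v=8: DROP (t<31-2); WM=31
i=10 t=35 v=5: → [27,36); WM=34
i=11 t=35 v=8: → [27,36); WM=34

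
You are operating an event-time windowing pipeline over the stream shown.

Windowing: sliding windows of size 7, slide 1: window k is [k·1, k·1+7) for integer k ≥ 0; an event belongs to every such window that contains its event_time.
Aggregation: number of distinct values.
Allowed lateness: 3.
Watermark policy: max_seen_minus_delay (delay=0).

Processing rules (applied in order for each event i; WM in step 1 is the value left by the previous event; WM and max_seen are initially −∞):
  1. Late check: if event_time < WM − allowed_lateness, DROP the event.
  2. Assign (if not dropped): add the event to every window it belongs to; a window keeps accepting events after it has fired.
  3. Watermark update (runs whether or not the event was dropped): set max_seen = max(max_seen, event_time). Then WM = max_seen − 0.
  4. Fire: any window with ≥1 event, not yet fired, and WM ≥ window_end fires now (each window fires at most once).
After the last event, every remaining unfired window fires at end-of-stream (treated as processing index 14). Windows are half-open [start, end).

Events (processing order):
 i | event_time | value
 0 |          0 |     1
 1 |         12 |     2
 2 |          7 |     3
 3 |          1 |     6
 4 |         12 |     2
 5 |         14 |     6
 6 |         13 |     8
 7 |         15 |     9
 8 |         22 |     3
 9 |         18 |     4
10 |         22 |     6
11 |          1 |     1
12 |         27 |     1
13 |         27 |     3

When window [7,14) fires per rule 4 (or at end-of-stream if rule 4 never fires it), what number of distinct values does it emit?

i=0 t=0 v=1: → [0,7); WM=0
i=1 t=12 v=2: → [12,19),[11,18),[10,17),[9,16),[8,15),[7,14),[6,13); WM=12; [0,7) fires=1
i=2 t=7 v=3: DROP (t<12-3); WM=12
i=3 t=1 v=6: DROP (t<12-3); WM=12
i=4 t=12 v=2: → [12,19),[11,18),[10,17),[9,16),[8,15),[7,14),[6,13); WM=12
i=5 t=14 v=6: → [14,21),[13,20),[12,19),[11,18),[10,17),[9,16),[8,15); WM=14; [6,13) fires=1 [7,14) fires=1
i=6 t=13 v=8: → [13,20),[12,19),[11,18),[10,17),[9,16),[8,15),[7,14); WM=14
i=7 t=15 v=9: → [15,22),[14,21),[13,20),[12,19),[11,18),[10,17),[9,16); WM=15; [8,15) fires=3
i=8 t=22 v=3: → [22,29),[21,28),[20,27),[19,26),[18,25),[17,24),[16,23); WM=22; [9,16) fires=4 [10,17) fires=4 [11,18) fires=4 [12,19) fires=4 [13,20) fires=3 [14,21) fires=2 [15,22) fires=1
i=9 t=18 v=4: DROP (t<22-3); WM=22
i=10 t=22 v=6: → [22,29),[21,28),[20,27),[19,26),[18,25),[17,24),[16,23); WM=22
i=11 t=1 v=1: DROP (t<22-3); WM=22
i=12 t=27 v=1: → [27,34),[26,33),[25,32),[24,31),[23,30),[22,29),[21,28); WM=27; [16,23) fires=2 [17,24) fires=2 [18,25) fires=2 [19,26) fires=2 [20,27) fires=2
i=13 t=27 v=3: → [27,34),[26,33),[25,32),[24,31),[23,30),[22,29),[21,28); WM=27

1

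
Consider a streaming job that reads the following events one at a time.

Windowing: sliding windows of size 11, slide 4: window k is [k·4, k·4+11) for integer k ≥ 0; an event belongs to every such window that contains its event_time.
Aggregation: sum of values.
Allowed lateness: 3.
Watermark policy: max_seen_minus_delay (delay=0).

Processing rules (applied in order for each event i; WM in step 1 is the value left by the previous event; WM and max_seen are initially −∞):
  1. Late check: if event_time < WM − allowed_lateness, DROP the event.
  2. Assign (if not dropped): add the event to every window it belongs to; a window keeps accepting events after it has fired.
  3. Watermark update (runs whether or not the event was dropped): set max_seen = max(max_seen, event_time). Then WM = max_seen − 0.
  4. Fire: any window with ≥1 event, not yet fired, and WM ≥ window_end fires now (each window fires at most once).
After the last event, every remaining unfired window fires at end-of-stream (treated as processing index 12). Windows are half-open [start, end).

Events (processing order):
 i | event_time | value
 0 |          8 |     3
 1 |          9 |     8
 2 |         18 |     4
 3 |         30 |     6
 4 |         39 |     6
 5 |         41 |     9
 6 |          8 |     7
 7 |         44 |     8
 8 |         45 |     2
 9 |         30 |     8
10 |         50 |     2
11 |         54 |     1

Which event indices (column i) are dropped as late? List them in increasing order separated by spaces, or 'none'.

i=0 t=8 v=3: → [8,19),[4,15),[0,11); WM=8
i=1 t=9 v=8: → [8,19),[4,15),[0,11); WM=9
i=2 t=18 v=4: → [16,27),[12,23),[8,19); WM=18; [0,11) fires=11 [4,15) fires=11
i=3 t=30 v=6: → [28,39),[24,35),[20,31); WM=30; [8,19) fires=15 [12,23) fires=4 [16,27) fires=4
i=4 t=39 v=6: → [36,47),[32,43); WM=39; [20,31) fires=6 [24,35) fires=6 [28,39) fires=6
i=5 t=41 v=9: → [40,51),[36,47),[32,43); WM=41
i=6 t=8 v=7: DROP (t<41-3); WM=41
i=7 t=44 v=8: → [44,55),[40,51),[36,47); WM=44; [32,43) fires=15
i=8 t=45 v=2: → [44,55),[40,51),[36,47); WM=45
i=9 t=30 v=8: DROP (t<45-3); WM=45
i=10 t=50 v=2: → [48,59),[44,55),[40,51); WM=50; [36,47) fires=25
i=11 t=54 v=1: → [52,63),[48,59),[44,55); WM=54; [40,51) fires=21

6 9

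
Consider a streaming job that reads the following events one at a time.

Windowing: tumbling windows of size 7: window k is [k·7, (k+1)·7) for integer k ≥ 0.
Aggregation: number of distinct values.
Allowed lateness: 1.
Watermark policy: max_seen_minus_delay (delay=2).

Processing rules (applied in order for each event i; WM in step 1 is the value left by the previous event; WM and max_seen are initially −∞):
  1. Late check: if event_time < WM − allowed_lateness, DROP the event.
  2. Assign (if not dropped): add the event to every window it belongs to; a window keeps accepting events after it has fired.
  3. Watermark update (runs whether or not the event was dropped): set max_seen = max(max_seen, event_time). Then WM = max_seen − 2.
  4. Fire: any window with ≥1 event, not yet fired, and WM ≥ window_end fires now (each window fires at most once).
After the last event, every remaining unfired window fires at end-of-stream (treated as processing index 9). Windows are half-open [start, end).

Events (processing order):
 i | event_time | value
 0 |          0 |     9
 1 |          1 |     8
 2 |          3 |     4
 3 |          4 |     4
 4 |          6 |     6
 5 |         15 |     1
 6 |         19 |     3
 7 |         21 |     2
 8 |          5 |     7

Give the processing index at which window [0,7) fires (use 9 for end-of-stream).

5

i=0 t=0 v=9: → [0,7); WM=-2
i=1 t=1 v=8: → [0,7); WM=-1
i=2 t=3 v=4: → [0,7); WM=1
i=3 t=4 v=4: → [0,7); WM=2
i=4 t=6 v=6: → [0,7); WM=4
i=5 t=15 v=1: → [14,21); WM=13; [0,7) fires=4
i=6 t=19 v=3: → [14,21); WM=17
i=7 t=21 v=2: → [21,28); WM=19
i=8 t=5 v=7: DROP (t<19-1); WM=19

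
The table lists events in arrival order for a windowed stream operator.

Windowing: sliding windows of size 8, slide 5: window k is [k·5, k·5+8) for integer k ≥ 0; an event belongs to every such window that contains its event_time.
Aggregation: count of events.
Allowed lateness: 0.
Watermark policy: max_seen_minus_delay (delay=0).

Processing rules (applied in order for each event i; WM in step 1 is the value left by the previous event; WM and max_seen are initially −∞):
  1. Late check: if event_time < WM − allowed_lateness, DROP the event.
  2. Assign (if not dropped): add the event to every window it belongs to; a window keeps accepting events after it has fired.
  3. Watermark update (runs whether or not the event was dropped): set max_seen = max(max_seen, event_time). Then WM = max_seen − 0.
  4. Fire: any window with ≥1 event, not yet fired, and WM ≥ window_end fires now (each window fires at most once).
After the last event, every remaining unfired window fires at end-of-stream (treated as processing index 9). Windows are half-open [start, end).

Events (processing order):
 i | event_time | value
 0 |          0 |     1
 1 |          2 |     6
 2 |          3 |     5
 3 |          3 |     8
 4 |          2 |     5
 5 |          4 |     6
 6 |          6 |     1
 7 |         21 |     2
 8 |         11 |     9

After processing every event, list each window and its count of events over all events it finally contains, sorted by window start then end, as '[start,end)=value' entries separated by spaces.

i=0 t=0 v=1: → [0,8); WM=0
i=1 t=2 v=6: → [0,8); WM=2
i=2 t=3 v=5: → [0,8); WM=3
i=3 t=3 v=8: → [0,8); WM=3
i=4 t=2 v=5: DROP (t<3-0); WM=3
i=5 t=4 v=6: → [0,8); WM=4
i=6 t=6 v=1: → [5,13),[0,8); WM=6
i=7 t=21 v=2: → [20,28),[15,23); WM=21; [0,8) fires=6 [5,13) fires=1
i=8 t=11 v=9: DROP (t<21-0); WM=21

[0,8)=6 [5,13)=1 [15,23)=1 [20,28)=1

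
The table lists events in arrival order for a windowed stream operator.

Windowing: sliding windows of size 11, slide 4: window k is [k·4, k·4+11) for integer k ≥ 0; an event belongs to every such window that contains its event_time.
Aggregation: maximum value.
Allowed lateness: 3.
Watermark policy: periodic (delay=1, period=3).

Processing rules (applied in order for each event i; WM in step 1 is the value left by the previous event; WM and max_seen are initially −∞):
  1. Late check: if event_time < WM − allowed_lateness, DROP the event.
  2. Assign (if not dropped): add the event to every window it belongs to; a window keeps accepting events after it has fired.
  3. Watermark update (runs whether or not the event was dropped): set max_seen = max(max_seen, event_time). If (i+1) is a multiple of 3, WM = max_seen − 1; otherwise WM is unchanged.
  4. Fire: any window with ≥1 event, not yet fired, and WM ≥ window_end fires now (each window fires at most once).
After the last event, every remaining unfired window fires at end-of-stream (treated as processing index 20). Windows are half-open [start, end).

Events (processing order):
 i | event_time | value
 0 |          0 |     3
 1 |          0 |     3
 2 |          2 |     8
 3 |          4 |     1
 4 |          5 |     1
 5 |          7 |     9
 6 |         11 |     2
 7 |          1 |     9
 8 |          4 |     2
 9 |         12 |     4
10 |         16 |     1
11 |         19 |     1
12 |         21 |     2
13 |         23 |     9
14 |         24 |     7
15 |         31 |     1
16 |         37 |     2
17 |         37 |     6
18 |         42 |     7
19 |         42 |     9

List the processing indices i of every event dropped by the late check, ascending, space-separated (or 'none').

i=0 t=0 v=3: → [0,11); WM=−∞
i=1 t=0 v=3: → [0,11); WM=−∞
i=2 t=2 v=8: → [0,11); WM=1
i=3 t=4 v=1: → [4,15),[0,11); WM=1
i=4 t=5 v=1: → [4,15),[0,11); WM=1
i=5 t=7 v=9: → [4,15),[0,11); WM=6
i=6 t=11 v=2: → [8,19),[4,15); WM=6
i=7 t=1 v=9: DROP (t<6-3); WM=6
i=8 t=4 v=2: → [4,15),[0,11); WM=10
i=9 t=12 v=4: → [12,23),[8,19),[4,15); WM=10
i=10 t=16 v=1: → [16,27),[12,23),[8,19); WM=10
i=11 t=19 v=1: → [16,27),[12,23); WM=18; [0,11) fires=9 [4,15) fires=9
i=12 t=21 v=2: → [20,31),[16,27),[12,23); WM=18
i=13 t=23 v=9: → [20,31),[16,27); WM=18
i=14 t=24 v=7: → [24,35),[20,31),[16,27); WM=23; [8,19) fires=4 [12,23) fires=4
i=15 t=31 v=1: → [28,39),[24,35); WM=23
i=16 t=37 v=2: → [36,47),[32,43),[28,39); WM=23
i=17 t=37 v=6: → [36,47),[32,43),[28,39); WM=36; [16,27) fires=9 [20,31) fires=9 [24,35) fires=7
i=18 t=42 v=7: → [40,51),[36,47),[32,43); WM=36
i=19 t=42 v=9: → [40,51),[36,47),[32,43); WM=36

7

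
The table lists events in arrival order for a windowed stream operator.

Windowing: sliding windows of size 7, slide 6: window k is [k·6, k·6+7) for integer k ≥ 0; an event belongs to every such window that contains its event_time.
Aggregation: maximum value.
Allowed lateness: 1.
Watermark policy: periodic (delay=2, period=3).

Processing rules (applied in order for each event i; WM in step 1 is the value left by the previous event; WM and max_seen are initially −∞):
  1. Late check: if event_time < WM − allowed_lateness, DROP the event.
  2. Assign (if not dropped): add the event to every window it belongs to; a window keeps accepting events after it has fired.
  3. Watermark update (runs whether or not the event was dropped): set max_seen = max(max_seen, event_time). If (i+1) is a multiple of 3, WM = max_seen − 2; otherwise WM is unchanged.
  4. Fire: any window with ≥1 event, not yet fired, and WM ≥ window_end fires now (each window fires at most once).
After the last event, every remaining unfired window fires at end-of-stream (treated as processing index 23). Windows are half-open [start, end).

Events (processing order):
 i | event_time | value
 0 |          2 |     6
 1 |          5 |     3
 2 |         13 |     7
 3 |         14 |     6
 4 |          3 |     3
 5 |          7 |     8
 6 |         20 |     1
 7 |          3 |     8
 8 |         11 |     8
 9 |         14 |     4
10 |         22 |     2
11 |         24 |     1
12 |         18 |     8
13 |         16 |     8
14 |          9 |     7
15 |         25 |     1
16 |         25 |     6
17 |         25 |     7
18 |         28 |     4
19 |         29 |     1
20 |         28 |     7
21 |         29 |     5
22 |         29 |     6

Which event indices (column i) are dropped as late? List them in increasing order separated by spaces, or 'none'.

4 5 7 9 12 13 14

i=0 t=2 v=6: → [0,7); WM=−∞
i=1 t=5 v=3: → [0,7); WM=−∞
i=2 t=13 v=7: → [12,19); WM=11; [0,7) fires=6
i=3 t=14 v=6: → [12,19); WM=11
i=4 t=3 v=3: DROP (t<11-1); WM=11
i=5 t=7 v=8: DROP (t<11-1); WM=12
i=6 t=20 v=1: → [18,25); WM=12
i=7 t=3 v=8: DROP (t<12-1); WM=12
i=8 t=11 v=8: → [6,13); WM=18; [6,13) fires=8
i=9 t=14 v=4: DROP (t<18-1); WM=18
i=10 t=22 v=2: → [18,25); WM=18
i=11 t=24 v=1: → [24,31),[18,25); WM=22; [12,19) fires=7
i=12 t=18 v=8: DROP (t<22-1); WM=22
i=13 t=16 v=8: DROP (t<22-1); WM=22
i=14 t=9 v=7: DROP (t<22-1); WM=22
i=15 t=25 v=1: → [24,31); WM=22
i=16 t=25 v=6: → [24,31); WM=22
i=17 t=25 v=7: → [24,31); WM=23
i=18 t=28 v=4: → [24,31); WM=23
i=19 t=29 v=1: → [24,31); WM=23
i=20 t=28 v=7: → [24,31); WM=27; [18,25) fires=2
i=21 t=29 v=5: → [24,31); WM=27
i=22 t=29 v=6: → [24,31); WM=27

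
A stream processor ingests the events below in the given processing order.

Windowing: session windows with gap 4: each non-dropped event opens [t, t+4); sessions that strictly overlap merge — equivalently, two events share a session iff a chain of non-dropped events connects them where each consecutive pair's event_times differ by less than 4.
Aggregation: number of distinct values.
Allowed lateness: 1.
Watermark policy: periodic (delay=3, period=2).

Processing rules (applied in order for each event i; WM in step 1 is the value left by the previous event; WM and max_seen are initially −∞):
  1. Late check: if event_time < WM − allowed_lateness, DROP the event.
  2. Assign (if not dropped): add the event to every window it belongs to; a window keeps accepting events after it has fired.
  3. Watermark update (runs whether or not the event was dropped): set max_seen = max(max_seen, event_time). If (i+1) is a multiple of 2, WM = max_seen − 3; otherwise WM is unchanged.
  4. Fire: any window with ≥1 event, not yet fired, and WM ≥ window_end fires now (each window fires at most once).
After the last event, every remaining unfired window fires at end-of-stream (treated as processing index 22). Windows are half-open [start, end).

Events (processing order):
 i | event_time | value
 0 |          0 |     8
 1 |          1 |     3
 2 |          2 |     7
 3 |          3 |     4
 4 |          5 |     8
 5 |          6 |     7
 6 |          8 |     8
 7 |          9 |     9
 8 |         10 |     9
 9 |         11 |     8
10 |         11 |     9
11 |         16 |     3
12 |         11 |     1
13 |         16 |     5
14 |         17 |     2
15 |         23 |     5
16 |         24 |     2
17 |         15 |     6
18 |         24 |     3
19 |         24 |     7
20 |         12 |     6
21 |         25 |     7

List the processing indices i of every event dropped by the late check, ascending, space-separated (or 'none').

12 17 20

i=0 t=0 v=8: → [0,4); WM=−∞
i=1 t=1 v=3: → [0,5); WM=-2
i=2 t=2 v=7: → [0,6); WM=-2
i=3 t=3 v=4: → [0,7); WM=0
i=4 t=5 v=8: → [0,9); WM=0
i=5 t=6 v=7: → [0,10); WM=3
i=6 t=8 v=8: → [0,12); WM=3
i=7 t=9 v=9: → [0,13); WM=6
i=8 t=10 v=9: → [0,14); WM=6
i=9 t=11 v=8: → [0,15); WM=8
i=10 t=11 v=9: → [0,15); WM=8
i=11 t=16 v=3: → [16,20); WM=13
i=12 t=11 v=1: DROP (t<13-1); WM=13
i=13 t=16 v=5: → [16,20); WM=13
i=14 t=17 v=2: → [16,21); WM=13
i=15 t=23 v=5: → [23,27); WM=20
i=16 t=24 v=2: → [23,28); WM=20
i=17 t=15 v=6: DROP (t<20-1); WM=21
i=18 t=24 v=3: → [23,28); WM=21
i=19 t=24 v=7: → [23,28); WM=21
i=20 t=12 v=6: DROP (t<21-1); WM=21
i=21 t=25 v=7: → [23,29); WM=22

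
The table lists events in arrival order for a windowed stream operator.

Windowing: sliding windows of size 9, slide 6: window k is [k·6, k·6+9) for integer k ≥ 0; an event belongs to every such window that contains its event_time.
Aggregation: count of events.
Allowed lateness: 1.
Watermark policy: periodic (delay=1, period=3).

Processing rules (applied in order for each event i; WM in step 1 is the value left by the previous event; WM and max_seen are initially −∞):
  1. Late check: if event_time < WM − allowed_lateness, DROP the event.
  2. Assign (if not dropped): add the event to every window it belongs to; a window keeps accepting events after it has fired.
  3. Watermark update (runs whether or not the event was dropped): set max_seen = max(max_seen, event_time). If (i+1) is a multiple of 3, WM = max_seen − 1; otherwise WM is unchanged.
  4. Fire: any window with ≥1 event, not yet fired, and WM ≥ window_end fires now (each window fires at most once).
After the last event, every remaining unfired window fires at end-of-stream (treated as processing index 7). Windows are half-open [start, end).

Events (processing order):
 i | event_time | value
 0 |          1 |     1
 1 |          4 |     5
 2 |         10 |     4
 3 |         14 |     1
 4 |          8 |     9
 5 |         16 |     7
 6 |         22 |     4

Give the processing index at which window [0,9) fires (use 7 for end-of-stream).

i=0 t=1 v=1: → [0,9); WM=−∞
i=1 t=4 v=5: → [0,9); WM=−∞
i=2 t=10 v=4: → [6,15); WM=9; [0,9) fires=2
i=3 t=14 v=1: → [12,21),[6,15); WM=9
i=4 t=8 v=9: → [6,15),[0,9); WM=9
i=5 t=16 v=7: → [12,21); WM=15; [6,15) fires=3
i=6 t=22 v=4: → [18,27); WM=15

2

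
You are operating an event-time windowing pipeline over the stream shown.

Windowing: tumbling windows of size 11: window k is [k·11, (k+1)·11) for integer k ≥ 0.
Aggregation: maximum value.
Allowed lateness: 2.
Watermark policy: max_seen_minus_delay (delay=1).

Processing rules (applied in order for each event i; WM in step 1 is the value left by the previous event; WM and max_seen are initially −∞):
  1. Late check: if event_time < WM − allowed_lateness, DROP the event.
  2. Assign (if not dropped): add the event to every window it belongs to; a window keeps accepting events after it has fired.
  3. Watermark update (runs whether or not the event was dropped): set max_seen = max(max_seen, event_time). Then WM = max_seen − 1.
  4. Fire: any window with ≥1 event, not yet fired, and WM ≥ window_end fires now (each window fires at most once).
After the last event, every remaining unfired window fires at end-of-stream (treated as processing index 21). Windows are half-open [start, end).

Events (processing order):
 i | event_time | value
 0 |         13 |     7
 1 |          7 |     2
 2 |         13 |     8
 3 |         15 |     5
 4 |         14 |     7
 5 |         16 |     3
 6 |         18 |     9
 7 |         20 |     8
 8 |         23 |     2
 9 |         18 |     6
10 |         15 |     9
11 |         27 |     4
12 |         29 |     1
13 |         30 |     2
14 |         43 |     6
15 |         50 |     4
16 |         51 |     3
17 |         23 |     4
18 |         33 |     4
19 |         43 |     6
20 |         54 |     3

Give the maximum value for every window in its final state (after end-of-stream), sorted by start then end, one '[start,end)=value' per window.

[11,22)=9 [22,33)=4 [33,44)=6 [44,55)=4

i=0 t=13 v=7: → [11,22); WM=12
i=1 t=7 v=2: DROP (t<12-2); WM=12
i=2 t=13 v=8: → [11,22); WM=12
i=3 t=15 v=5: → [11,22); WM=14
i=4 t=14 v=7: → [11,22); WM=14
i=5 t=16 v=3: → [11,22); WM=15
i=6 t=18 v=9: → [11,22); WM=17
i=7 t=20 v=8: → [11,22); WM=19
i=8 t=23 v=2: → [22,33); WM=22; [11,22) fires=9
i=9 t=18 v=6: DROP (t<22-2); WM=22
i=10 t=15 v=9: DROP (t<22-2); WM=22
i=11 t=27 v=4: → [22,33); WM=26
i=12 t=29 v=1: → [22,33); WM=28
i=13 t=30 v=2: → [22,33); WM=29
i=14 t=43 v=6: → [33,44); WM=42; [22,33) fires=4
i=15 t=50 v=4: → [44,55); WM=49; [33,44) fires=6
i=16 t=51 v=3: → [44,55); WM=50
i=17 t=23 v=4: DROP (t<50-2); WM=50
i=18 t=33 v=4: DROP (t<50-2); WM=50
i=19 t=43 v=6: DROP (t<50-2); WM=50
i=20 t=54 v=3: → [44,55); WM=53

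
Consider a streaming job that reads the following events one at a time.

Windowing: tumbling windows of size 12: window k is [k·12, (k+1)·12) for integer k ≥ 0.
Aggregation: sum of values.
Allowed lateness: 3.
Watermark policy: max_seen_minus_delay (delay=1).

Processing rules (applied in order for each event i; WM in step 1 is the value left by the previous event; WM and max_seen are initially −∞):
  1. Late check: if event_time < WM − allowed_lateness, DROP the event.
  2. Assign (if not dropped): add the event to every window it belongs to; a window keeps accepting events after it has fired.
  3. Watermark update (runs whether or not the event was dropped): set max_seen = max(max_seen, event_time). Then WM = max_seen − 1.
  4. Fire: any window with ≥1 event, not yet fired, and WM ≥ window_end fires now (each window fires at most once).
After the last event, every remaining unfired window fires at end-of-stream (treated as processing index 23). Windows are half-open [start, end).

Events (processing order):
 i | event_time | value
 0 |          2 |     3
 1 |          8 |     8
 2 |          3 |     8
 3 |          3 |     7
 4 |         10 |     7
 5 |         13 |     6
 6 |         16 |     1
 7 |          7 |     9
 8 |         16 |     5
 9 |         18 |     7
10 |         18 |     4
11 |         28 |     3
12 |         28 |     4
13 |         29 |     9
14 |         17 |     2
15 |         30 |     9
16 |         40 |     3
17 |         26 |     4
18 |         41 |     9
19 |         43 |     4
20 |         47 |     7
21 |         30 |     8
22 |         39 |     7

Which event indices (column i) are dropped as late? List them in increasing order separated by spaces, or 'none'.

i=0 t=2 v=3: → [0,12); WM=1
i=1 t=8 v=8: → [0,12); WM=7
i=2 t=3 v=8: DROP (t<7-3); WM=7
i=3 t=3 v=7: DROP (t<7-3); WM=7
i=4 t=10 v=7: → [0,12); WM=9
i=5 t=13 v=6: → [12,24); WM=12; [0,12) fires=18
i=6 t=16 v=1: → [12,24); WM=15
i=7 t=7 v=9: DROP (t<15-3); WM=15
i=8 t=16 v=5: → [12,24); WM=15
i=9 t=18 v=7: → [12,24); WM=17
i=10 t=18 v=4: → [12,24); WM=17
i=11 t=28 v=3: → [24,36); WM=27; [12,24) fires=23
i=12 t=28 v=4: → [24,36); WM=27
i=13 t=29 v=9: → [24,36); WM=28
i=14 t=17 v=2: DROP (t<28-3); WM=28
i=15 t=30 v=9: → [24,36); WM=29
i=16 t=40 v=3: → [36,48); WM=39; [24,36) fires=25
i=17 t=26 v=4: DROP (t<39-3); WM=39
i=18 t=41 v=9: → [36,48); WM=40
i=19 t=43 v=4: → [36,48); WM=42
i=20 t=47 v=7: → [36,48); WM=46
i=21 t=30 v=8: DROP (t<46-3); WM=46
i=22 t=39 v=7: DROP (t<46-3); WM=46

2 3 7 14 17 21 22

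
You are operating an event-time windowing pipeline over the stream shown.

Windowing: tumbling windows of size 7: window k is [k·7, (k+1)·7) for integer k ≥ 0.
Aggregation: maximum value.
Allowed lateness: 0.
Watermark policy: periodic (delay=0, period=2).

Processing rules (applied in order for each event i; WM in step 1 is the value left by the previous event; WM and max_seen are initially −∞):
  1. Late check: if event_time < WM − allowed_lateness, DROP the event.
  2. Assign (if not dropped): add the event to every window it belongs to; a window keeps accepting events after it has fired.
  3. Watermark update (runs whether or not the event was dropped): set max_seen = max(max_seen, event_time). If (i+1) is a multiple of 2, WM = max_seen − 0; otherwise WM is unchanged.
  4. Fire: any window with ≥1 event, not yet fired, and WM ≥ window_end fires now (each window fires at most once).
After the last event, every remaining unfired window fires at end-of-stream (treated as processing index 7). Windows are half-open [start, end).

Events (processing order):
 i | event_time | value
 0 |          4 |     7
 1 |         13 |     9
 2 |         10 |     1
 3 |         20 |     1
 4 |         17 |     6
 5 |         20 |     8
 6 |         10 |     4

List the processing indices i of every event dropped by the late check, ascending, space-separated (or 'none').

i=0 t=4 v=7: → [0,7); WM=−∞
i=1 t=13 v=9: → [7,14); WM=13; [0,7) fires=7
i=2 t=10 v=1: DROP (t<13-0); WM=13
i=3 t=20 v=1: → [14,21); WM=20; [7,14) fires=9
i=4 t=17 v=6: DROP (t<20-0); WM=20
i=5 t=20 v=8: → [14,21); WM=20
i=6 t=10 v=4: DROP (t<20-0); WM=20

2 4 6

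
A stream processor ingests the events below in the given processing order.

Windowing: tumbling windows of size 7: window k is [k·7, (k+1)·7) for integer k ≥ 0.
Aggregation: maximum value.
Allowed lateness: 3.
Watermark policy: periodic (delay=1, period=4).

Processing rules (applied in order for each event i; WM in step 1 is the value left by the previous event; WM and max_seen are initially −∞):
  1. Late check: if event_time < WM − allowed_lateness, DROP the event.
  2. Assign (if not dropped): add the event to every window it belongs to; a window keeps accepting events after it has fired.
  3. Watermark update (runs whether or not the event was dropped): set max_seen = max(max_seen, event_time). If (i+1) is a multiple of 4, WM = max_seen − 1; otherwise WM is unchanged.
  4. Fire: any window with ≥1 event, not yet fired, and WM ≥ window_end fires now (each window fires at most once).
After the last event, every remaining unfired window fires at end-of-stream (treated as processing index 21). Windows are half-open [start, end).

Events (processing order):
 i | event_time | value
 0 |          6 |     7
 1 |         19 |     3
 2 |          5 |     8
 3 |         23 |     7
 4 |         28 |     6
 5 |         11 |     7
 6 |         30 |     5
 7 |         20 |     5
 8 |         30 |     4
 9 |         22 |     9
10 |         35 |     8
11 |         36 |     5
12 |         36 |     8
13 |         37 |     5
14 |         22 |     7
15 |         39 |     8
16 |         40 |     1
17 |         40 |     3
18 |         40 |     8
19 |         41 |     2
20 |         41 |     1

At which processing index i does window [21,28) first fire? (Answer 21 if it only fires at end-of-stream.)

i=0 t=6 v=7: → [0,7); WM=−∞
i=1 t=19 v=3: → [14,21); WM=−∞
i=2 t=5 v=8: → [0,7); WM=−∞
i=3 t=23 v=7: → [21,28); WM=22; [0,7) fires=8 [14,21) fires=3
i=4 t=28 v=6: → [28,35); WM=22
i=5 t=11 v=7: DROP (t<22-3); WM=22
i=6 t=30 v=5: → [28,35); WM=22
i=7 t=20 v=5: → [14,21); WM=29; [21,28) fires=7
i=8 t=30 v=4: → [28,35); WM=29
i=9 t=22 v=9: DROP (t<29-3); WM=29
i=10 t=35 v=8: → [35,42); WM=29
i=11 t=36 v=5: → [35,42); WM=35; [28,35) fires=6
i=12 t=36 v=8: → [35,42); WM=35
i=13 t=37 v=5: → [35,42); WM=35
i=14 t=22 v=7: DROP (t<35-3); WM=35
i=15 t=39 v=8: → [35,42); WM=38
i=16 t=40 v=1: → [35,42); WM=38
i=17 t=40 v=3: → [35,42); WM=38
i=18 t=40 v=8: → [35,42); WM=38
i=19 t=41 v=2: → [35,42); WM=40
i=20 t=41 v=1: → [35,42); WM=40

7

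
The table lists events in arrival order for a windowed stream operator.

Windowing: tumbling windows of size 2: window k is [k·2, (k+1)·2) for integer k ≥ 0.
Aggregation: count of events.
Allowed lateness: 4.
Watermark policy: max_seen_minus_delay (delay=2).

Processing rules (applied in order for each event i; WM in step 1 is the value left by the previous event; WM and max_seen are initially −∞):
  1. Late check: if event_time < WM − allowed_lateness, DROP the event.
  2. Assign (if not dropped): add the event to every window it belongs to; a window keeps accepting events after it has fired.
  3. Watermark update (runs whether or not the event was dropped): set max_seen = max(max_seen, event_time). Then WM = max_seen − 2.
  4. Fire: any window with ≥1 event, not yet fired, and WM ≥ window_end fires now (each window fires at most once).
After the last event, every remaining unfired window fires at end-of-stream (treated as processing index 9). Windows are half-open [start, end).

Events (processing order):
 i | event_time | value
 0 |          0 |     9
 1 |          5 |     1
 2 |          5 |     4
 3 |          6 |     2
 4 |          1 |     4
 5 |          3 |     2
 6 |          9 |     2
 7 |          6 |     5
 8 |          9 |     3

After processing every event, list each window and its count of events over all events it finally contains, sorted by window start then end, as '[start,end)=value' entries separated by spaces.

i=0 t=0 v=9: → [0,2); WM=-2
i=1 t=5 v=1: → [4,6); WM=3; [0,2) fires=1
i=2 t=5 v=4: → [4,6); WM=3
i=3 t=6 v=2: → [6,8); WM=4
i=4 t=1 v=4: → [0,2); WM=4
i=5 t=3 v=2: → [2,4); WM=4; [2,4) fires=1
i=6 t=9 v=2: → [8,10); WM=7; [4,6) fires=2
i=7 t=6 v=5: → [6,8); WM=7
i=8 t=9 v=3: → [8,10); WM=7

[0,2)=2 [2,4)=1 [4,6)=2 [6,8)=2 [8,10)=2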